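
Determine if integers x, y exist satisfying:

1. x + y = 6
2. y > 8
Yes

Take x = -3, y = 9. Substituting into each constraint:
  (1) (-3) + 9 = 6 ✓
  (2) 9 > 8 ✓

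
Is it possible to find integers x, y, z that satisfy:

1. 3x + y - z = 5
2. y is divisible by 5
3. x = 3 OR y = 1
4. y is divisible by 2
Yes

Take x = 3, y = 10, z = 14. Substituting into each constraint:
  (1) 3(3) + 10 + (-14) = 5 ✓
  (2) 10 = 5 × 2, remainder 0 ✓
  (3) x = 3, target 3 ✓ (first branch holds)
  (4) 10 = 2 × 5, remainder 0 ✓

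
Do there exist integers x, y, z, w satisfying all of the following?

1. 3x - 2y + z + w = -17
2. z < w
Yes

Take x = 0, y = 9, z = 0, w = 1. Substituting into each constraint:
  (1) 3(0) - 2(9) + 0 + 1 = -17 ✓
  (2) 0 < 1 ✓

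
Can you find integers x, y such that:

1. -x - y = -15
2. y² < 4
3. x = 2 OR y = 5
No

The full constraint system is jointly infeasible over the integers. Each constraint and what it forces:

  - -x - y = -15: is a linear equation tying the variables together
  - y² < 4: restricts y to |y| ≤ 1
  - x = 2 OR y = 5: forces a choice: either x = 2 or y = 5

Split on the disjunction (x = 2 OR y = 5):
  • If x = 2: the equation forces y = 13, but y² < 4 requires |y| ≤ 1.
  • If y = 5: this contradicts y² < 4, which requires |y| ≤ 1.
Both branches are infeasible, so the system has no integer solution.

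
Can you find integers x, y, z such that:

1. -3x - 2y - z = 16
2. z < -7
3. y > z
Yes

Take x = -4, y = 2, z = -8. Substituting into each constraint:
  (1) -3(-4) - 2(2) + 8 = 16 ✓
  (2) -8 < -7 ✓
  (3) 2 > -8 ✓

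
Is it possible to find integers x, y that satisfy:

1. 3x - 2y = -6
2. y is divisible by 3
Yes

Take x = -2, y = 0. Substituting into each constraint:
  (1) 3(-2) - 2(0) = -6 ✓
  (2) 0 = 3 × 0, remainder 0 ✓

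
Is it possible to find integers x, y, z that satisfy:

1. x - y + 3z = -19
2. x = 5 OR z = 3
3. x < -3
Yes

Take x = -4, y = 24, z = 3. Substituting into each constraint:
  (1) (-4) + (-24) + 3(3) = -19 ✓
  (2) z = 3, target 3 ✓ (second branch holds)
  (3) -4 < -3 ✓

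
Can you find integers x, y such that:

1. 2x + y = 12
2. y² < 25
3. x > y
Yes

Take x = 6, y = 0. Substituting into each constraint:
  (1) 2(6) + 0 = 12 ✓
  (2) y² = (0)² = 0, and 0 < 25 ✓
  (3) 6 > 0 ✓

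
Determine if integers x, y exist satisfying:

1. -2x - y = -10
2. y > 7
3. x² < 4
Yes

Take x = 0, y = 10. Substituting into each constraint:
  (1) -2(0) + (-10) = -10 ✓
  (2) 10 > 7 ✓
  (3) x² = (0)² = 0, and 0 < 4 ✓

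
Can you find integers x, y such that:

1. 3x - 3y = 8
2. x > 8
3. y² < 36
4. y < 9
No

Even the single constraint (3x - 3y = 8) is infeasible over the integers.

  - 3x - 3y = 8: every term on the left is divisible by 3, so the LHS ≡ 0 (mod 3), but the RHS 8 is not — no integer solution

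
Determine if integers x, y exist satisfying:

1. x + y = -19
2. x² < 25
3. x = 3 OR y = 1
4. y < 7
Yes

Take x = 3, y = -22. Substituting into each constraint:
  (1) 3 + (-22) = -19 ✓
  (2) x² = (3)² = 9, and 9 < 25 ✓
  (3) x = 3, target 3 ✓ (first branch holds)
  (4) -22 < 7 ✓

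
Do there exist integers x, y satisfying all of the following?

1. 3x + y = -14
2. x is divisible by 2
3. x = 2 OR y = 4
Yes

Take x = 2, y = -20. Substituting into each constraint:
  (1) 3(2) + (-20) = -14 ✓
  (2) 2 = 2 × 1, remainder 0 ✓
  (3) x = 2, target 2 ✓ (first branch holds)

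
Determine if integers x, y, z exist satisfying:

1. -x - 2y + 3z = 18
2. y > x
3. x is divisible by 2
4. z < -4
Yes

Take x = -14, y = -11, z = -6. Substituting into each constraint:
  (1) 14 - 2(-11) + 3(-6) = 18 ✓
  (2) -11 > -14 ✓
  (3) -14 = 2 × -7, remainder 0 ✓
  (4) -6 < -4 ✓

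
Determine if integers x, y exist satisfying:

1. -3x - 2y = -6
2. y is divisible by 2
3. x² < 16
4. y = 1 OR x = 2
Yes

Take x = 2, y = 0. Substituting into each constraint:
  (1) -3(2) - 2(0) = -6 ✓
  (2) 0 = 2 × 0, remainder 0 ✓
  (3) x² = (2)² = 4, and 4 < 16 ✓
  (4) x = 2, target 2 ✓ (second branch holds)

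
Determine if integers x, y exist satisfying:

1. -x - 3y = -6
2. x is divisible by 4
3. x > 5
Yes

Take x = 12, y = -2. Substituting into each constraint:
  (1) (-12) - 3(-2) = -6 ✓
  (2) 12 = 4 × 3, remainder 0 ✓
  (3) 12 > 5 ✓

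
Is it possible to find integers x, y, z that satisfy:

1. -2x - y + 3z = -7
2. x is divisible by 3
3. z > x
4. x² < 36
Yes

Take x = 0, y = 10, z = 1. Substituting into each constraint:
  (1) -2(0) + (-10) + 3(1) = -7 ✓
  (2) 0 = 3 × 0, remainder 0 ✓
  (3) 1 > 0 ✓
  (4) x² = (0)² = 0, and 0 < 36 ✓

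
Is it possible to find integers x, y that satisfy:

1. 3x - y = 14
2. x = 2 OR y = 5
Yes

Take x = 2, y = -8. Substituting into each constraint:
  (1) 3(2) + 8 = 14 ✓
  (2) x = 2, target 2 ✓ (first branch holds)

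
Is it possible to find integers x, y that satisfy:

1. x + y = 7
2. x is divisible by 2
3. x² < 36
Yes

Take x = 0, y = 7. Substituting into each constraint:
  (1) 0 + 7 = 7 ✓
  (2) 0 = 2 × 0, remainder 0 ✓
  (3) x² = (0)² = 0, and 0 < 36 ✓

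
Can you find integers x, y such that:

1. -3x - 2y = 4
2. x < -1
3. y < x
No

The full constraint system is jointly infeasible over the integers. Each constraint and what it forces:

  - -3x - 2y = 4: is a linear equation tying the variables together
  - x < -1: bounds one variable relative to a constant
  - y < x: bounds one variable relative to another variable

Propagating the comparison: y < x and x ≤ -2 give y ≤ -3. Range argument: with x ∈ [−∞, -2], y ∈ [−∞, -3], the left side of the equation is at least 12, but the right side is 4 < 12. No integer solution exists.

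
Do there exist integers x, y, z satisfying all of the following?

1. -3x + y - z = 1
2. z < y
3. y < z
No

A contradictory subset is {z < y, y < z}. No integer assignment can satisfy these jointly:

  - z < y: bounds one variable relative to another variable
  - y < z: bounds one variable relative to another variable

Direct contradiction: y > z and z > y cannot both hold.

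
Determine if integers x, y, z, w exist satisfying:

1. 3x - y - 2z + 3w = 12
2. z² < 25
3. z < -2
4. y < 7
Yes

Take x = 2, y = 0, z = -3, w = 0. Substituting into each constraint:
  (1) 3(2) + 0 - 2(-3) + 3(0) = 12 ✓
  (2) z² = (-3)² = 9, and 9 < 25 ✓
  (3) -3 < -2 ✓
  (4) 0 < 7 ✓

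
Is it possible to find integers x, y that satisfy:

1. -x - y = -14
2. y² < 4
Yes

Take x = 14, y = 0. Substituting into each constraint:
  (1) (-14) + 0 = -14 ✓
  (2) y² = (0)² = 0, and 0 < 4 ✓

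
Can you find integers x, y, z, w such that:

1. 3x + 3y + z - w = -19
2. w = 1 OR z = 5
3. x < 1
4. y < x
Yes

Take x = -4, y = -5, z = 5, w = -3. Substituting into each constraint:
  (1) 3(-4) + 3(-5) + 5 + 3 = -19 ✓
  (2) z = 5, target 5 ✓ (second branch holds)
  (3) -4 < 1 ✓
  (4) -5 < -4 ✓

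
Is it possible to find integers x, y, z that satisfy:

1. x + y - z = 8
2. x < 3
Yes

Take x = 0, y = 0, z = -8. Substituting into each constraint:
  (1) 0 + 0 + 8 = 8 ✓
  (2) 0 < 3 ✓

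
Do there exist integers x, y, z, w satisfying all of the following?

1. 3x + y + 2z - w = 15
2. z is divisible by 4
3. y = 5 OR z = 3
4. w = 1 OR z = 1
Yes

Take x = 1, y = 5, z = 4, w = 1. Substituting into each constraint:
  (1) 3(1) + 5 + 2(4) + (-1) = 15 ✓
  (2) 4 = 4 × 1, remainder 0 ✓
  (3) y = 5, target 5 ✓ (first branch holds)
  (4) w = 1, target 1 ✓ (first branch holds)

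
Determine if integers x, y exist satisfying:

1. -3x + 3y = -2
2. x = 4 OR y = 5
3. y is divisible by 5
No

Even the single constraint (-3x + 3y = -2) is infeasible over the integers.

  - -3x + 3y = -2: every term on the left is divisible by 3, so the LHS ≡ 0 (mod 3), but the RHS -2 is not — no integer solution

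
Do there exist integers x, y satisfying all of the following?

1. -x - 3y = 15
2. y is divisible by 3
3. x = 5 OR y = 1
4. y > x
No

The full constraint system is jointly infeasible over the integers. Each constraint and what it forces:

  - -x - 3y = 15: is a linear equation tying the variables together
  - y is divisible by 3: restricts y to multiples of 3
  - x = 5 OR y = 1: forces a choice: either x = 5 or y = 1
  - y > x: bounds one variable relative to another variable

Split on the disjunction (x = 5 OR y = 1):
  • If x = 5: with x = 5, writing y = 3y', every remaining term of the linear equation is divisible by 9, so the left side is ≡ 0 (mod 9); but the right side 20 ≡ 2 (mod 9). No integers can satisfy it.
  • If y = 1: this contradicts the divisibility constraint — 1 is not a multiple of 3.
Both branches are infeasible, so the system has no integer solution.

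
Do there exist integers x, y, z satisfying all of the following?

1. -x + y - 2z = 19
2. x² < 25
Yes

Take x = 0, y = 19, z = 0. Substituting into each constraint:
  (1) 0 + 19 - 2(0) = 19 ✓
  (2) x² = (0)² = 0, and 0 < 25 ✓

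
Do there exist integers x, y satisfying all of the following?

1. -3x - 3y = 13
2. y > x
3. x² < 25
No

Even the single constraint (-3x - 3y = 13) is infeasible over the integers.

  - -3x - 3y = 13: every term on the left is divisible by 3, so the LHS ≡ 0 (mod 3), but the RHS 13 is not — no integer solution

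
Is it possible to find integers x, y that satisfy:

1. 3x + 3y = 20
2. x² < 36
No

Even the single constraint (3x + 3y = 20) is infeasible over the integers.

  - 3x + 3y = 20: every term on the left is divisible by 3, so the LHS ≡ 0 (mod 3), but the RHS 20 is not — no integer solution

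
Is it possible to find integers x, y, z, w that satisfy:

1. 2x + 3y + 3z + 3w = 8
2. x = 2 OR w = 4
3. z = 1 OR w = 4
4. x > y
Yes

Take x = 4, y = 3, z = -7, w = 4. Substituting into each constraint:
  (1) 2(4) + 3(3) + 3(-7) + 3(4) = 8 ✓
  (2) w = 4, target 4 ✓ (second branch holds)
  (3) w = 4, target 4 ✓ (second branch holds)
  (4) 4 > 3 ✓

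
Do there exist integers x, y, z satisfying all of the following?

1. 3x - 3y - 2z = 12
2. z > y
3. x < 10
Yes

Take x = 3, y = -1, z = 0. Substituting into each constraint:
  (1) 3(3) - 3(-1) - 2(0) = 12 ✓
  (2) 0 > -1 ✓
  (3) 3 < 10 ✓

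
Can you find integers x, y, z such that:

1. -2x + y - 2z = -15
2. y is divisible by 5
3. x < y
Yes

Take x = 24, y = 25, z = -4. Substituting into each constraint:
  (1) -2(24) + 25 - 2(-4) = -15 ✓
  (2) 25 = 5 × 5, remainder 0 ✓
  (3) 24 < 25 ✓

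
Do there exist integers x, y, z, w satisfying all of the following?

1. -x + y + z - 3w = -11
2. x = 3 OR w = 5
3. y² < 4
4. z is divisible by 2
Yes

Take x = -4, y = 0, z = 0, w = 5. Substituting into each constraint:
  (1) 4 + 0 + 0 - 3(5) = -11 ✓
  (2) w = 5, target 5 ✓ (second branch holds)
  (3) y² = (0)² = 0, and 0 < 4 ✓
  (4) 0 = 2 × 0, remainder 0 ✓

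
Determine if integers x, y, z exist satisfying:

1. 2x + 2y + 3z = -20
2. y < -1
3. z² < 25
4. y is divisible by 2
Yes

Take x = 0, y = -4, z = -4. Substituting into each constraint:
  (1) 2(0) + 2(-4) + 3(-4) = -20 ✓
  (2) -4 < -1 ✓
  (3) z² = (-4)² = 16, and 16 < 25 ✓
  (4) -4 = 2 × -2, remainder 0 ✓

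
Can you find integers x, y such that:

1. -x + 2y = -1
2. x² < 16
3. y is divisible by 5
Yes

Take x = 1, y = 0. Substituting into each constraint:
  (1) (-1) + 2(0) = -1 ✓
  (2) x² = (1)² = 1, and 1 < 16 ✓
  (3) 0 = 5 × 0, remainder 0 ✓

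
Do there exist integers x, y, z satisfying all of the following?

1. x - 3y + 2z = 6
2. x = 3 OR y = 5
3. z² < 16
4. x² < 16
Yes

Take x = 3, y = 1, z = 3. Substituting into each constraint:
  (1) 3 - 3(1) + 2(3) = 6 ✓
  (2) x = 3, target 3 ✓ (first branch holds)
  (3) z² = (3)² = 9, and 9 < 16 ✓
  (4) x² = (3)² = 9, and 9 < 16 ✓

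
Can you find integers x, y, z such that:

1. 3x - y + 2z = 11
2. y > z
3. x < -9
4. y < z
No

A contradictory subset is {y > z, y < z}. No integer assignment can satisfy these jointly:

  - y > z: bounds one variable relative to another variable
  - y < z: bounds one variable relative to another variable

Direct contradiction: y > z and z > y cannot both hold.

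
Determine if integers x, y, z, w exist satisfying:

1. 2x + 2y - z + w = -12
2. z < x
Yes

Take x = 1, y = 0, z = 0, w = -14. Substituting into each constraint:
  (1) 2(1) + 2(0) + 0 + (-14) = -12 ✓
  (2) 0 < 1 ✓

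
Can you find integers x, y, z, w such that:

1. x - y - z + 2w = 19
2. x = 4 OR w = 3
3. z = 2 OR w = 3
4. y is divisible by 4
Yes

Take x = 0, y = 0, z = -13, w = 3. Substituting into each constraint:
  (1) 0 + 0 + 13 + 2(3) = 19 ✓
  (2) w = 3, target 3 ✓ (second branch holds)
  (3) w = 3, target 3 ✓ (second branch holds)
  (4) 0 = 4 × 0, remainder 0 ✓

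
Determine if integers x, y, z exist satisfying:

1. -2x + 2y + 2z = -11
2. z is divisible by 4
No

Even the single constraint (-2x + 2y + 2z = -11) is infeasible over the integers.

  - -2x + 2y + 2z = -11: every term on the left is divisible by 2, so the LHS ≡ 0 (mod 2), but the RHS -11 is not — no integer solution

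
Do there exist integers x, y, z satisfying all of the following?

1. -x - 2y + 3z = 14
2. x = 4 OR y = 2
Yes

Take x = 4, y = 0, z = 6. Substituting into each constraint:
  (1) (-4) - 2(0) + 3(6) = 14 ✓
  (2) x = 4, target 4 ✓ (first branch holds)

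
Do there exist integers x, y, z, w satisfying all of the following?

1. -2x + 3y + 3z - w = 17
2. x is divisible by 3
Yes

Take x = 0, y = 6, z = 0, w = 1. Substituting into each constraint:
  (1) -2(0) + 3(6) + 3(0) + (-1) = 17 ✓
  (2) 0 = 3 × 0, remainder 0 ✓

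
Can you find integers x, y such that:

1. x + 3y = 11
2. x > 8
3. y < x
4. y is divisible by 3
Yes

Take x = 11, y = 0. Substituting into each constraint:
  (1) 11 + 3(0) = 11 ✓
  (2) 11 > 8 ✓
  (3) 0 < 11 ✓
  (4) 0 = 3 × 0, remainder 0 ✓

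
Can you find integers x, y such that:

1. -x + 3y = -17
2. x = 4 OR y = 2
Yes

Take x = 23, y = 2. Substituting into each constraint:
  (1) (-23) + 3(2) = -17 ✓
  (2) y = 2, target 2 ✓ (second branch holds)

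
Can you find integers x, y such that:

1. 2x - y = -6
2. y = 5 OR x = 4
Yes

Take x = 4, y = 14. Substituting into each constraint:
  (1) 2(4) + (-14) = -6 ✓
  (2) x = 4, target 4 ✓ (second branch holds)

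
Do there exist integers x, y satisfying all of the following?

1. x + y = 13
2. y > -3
Yes

Take x = 0, y = 13. Substituting into each constraint:
  (1) 0 + 13 = 13 ✓
  (2) 13 > -3 ✓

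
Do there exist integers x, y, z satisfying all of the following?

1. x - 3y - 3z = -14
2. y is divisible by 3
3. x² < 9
Yes

Take x = 1, y = 0, z = 5. Substituting into each constraint:
  (1) 1 - 3(0) - 3(5) = -14 ✓
  (2) 0 = 3 × 0, remainder 0 ✓
  (3) x² = (1)² = 1, and 1 < 9 ✓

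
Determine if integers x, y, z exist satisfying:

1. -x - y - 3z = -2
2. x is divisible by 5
Yes

Take x = 0, y = 2, z = 0. Substituting into each constraint:
  (1) 0 + (-2) - 3(0) = -2 ✓
  (2) 0 = 5 × 0, remainder 0 ✓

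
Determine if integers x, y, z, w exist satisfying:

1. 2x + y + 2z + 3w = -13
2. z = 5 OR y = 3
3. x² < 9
Yes

Take x = -2, y = 3, z = 0, w = -4. Substituting into each constraint:
  (1) 2(-2) + 3 + 2(0) + 3(-4) = -13 ✓
  (2) y = 3, target 3 ✓ (second branch holds)
  (3) x² = (-2)² = 4, and 4 < 9 ✓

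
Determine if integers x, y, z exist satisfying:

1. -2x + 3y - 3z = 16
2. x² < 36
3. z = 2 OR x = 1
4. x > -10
Yes

Take x = 1, y = 6, z = 0. Substituting into each constraint:
  (1) -2(1) + 3(6) - 3(0) = 16 ✓
  (2) x² = (1)² = 1, and 1 < 36 ✓
  (3) x = 1, target 1 ✓ (second branch holds)
  (4) 1 > -10 ✓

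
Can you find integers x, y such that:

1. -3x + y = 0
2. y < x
Yes

Take x = -1, y = -3. Substituting into each constraint:
  (1) -3(-1) + (-3) = 0 ✓
  (2) -3 < -1 ✓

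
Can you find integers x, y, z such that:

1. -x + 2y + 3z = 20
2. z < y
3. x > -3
Yes

Take x = 2, y = 5, z = 4. Substituting into each constraint:
  (1) (-2) + 2(5) + 3(4) = 20 ✓
  (2) 4 < 5 ✓
  (3) 2 > -3 ✓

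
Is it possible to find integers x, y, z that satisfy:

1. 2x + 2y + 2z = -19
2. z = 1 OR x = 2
No

Even the single constraint (2x + 2y + 2z = -19) is infeasible over the integers.

  - 2x + 2y + 2z = -19: every term on the left is divisible by 2, so the LHS ≡ 0 (mod 2), but the RHS -19 is not — no integer solution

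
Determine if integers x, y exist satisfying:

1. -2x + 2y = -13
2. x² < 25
No

Even the single constraint (-2x + 2y = -13) is infeasible over the integers.

  - -2x + 2y = -13: every term on the left is divisible by 2, so the LHS ≡ 0 (mod 2), but the RHS -13 is not — no integer solution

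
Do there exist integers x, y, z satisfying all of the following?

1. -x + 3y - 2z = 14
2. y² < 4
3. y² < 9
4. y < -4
No

A contradictory subset is {y² < 4, y < -4}. No integer assignment can satisfy these jointly:

  - y² < 4: restricts y to |y| ≤ 1
  - y < -4: bounds one variable relative to a constant

Direct contradiction: the bounds on y require y ≥ -1 and y ≤ -5 simultaneously, which is empty.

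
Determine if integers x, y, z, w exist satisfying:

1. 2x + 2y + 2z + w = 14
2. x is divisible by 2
Yes

Take x = 0, y = 7, z = 0, w = 0. Substituting into each constraint:
  (1) 2(0) + 2(7) + 2(0) + 0 = 14 ✓
  (2) 0 = 2 × 0, remainder 0 ✓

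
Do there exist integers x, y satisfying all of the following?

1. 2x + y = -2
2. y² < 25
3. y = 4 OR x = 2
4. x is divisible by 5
No

A contradictory subset is {2x + y = -2, y = 4 OR x = 2, x is divisible by 5}. No integer assignment can satisfy these jointly:

  - 2x + y = -2: is a linear equation tying the variables together
  - y = 4 OR x = 2: forces a choice: either y = 4 or x = 2
  - x is divisible by 5: restricts x to multiples of 5

Split on the disjunction (y = 4 OR x = 2):
  • If y = 4: with y = 4, writing x = 5x', every remaining term of the linear equation is divisible by 10, so the left side is ≡ 0 (mod 10); but the right side -6 ≡ 4 (mod 10). No integers can satisfy it.
  • If x = 2: this contradicts the divisibility constraint — 2 is not a multiple of 5.
Both branches are infeasible, so the system has no integer solution.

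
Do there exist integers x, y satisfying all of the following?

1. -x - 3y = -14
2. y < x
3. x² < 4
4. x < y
No

A contradictory subset is {y < x, x < y}. No integer assignment can satisfy these jointly:

  - y < x: bounds one variable relative to another variable
  - x < y: bounds one variable relative to another variable

Direct contradiction: x > y and y > x cannot both hold.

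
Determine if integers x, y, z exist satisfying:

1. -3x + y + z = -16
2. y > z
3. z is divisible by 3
Yes

Take x = 6, y = 2, z = 0. Substituting into each constraint:
  (1) -3(6) + 2 + 0 = -16 ✓
  (2) 2 > 0 ✓
  (3) 0 = 3 × 0, remainder 0 ✓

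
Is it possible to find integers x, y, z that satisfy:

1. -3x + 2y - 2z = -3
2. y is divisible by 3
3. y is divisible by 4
Yes

Take x = 1, y = 0, z = 0. Substituting into each constraint:
  (1) -3(1) + 2(0) - 2(0) = -3 ✓
  (2) 0 = 3 × 0, remainder 0 ✓
  (3) 0 = 4 × 0, remainder 0 ✓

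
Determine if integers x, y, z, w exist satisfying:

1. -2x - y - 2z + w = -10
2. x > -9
Yes

Take x = 0, y = 10, z = 0, w = 0. Substituting into each constraint:
  (1) -2(0) + (-10) - 2(0) + 0 = -10 ✓
  (2) 0 > -9 ✓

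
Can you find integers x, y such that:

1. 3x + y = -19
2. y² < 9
Yes

Take x = -6, y = -1. Substituting into each constraint:
  (1) 3(-6) + (-1) = -19 ✓
  (2) y² = (-1)² = 1, and 1 < 9 ✓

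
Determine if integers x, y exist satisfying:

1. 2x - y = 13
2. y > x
Yes

Take x = 14, y = 15. Substituting into each constraint:
  (1) 2(14) + (-15) = 13 ✓
  (2) 15 > 14 ✓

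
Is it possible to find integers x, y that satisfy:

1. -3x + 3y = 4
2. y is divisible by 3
No

Even the single constraint (-3x + 3y = 4) is infeasible over the integers.

  - -3x + 3y = 4: every term on the left is divisible by 3, so the LHS ≡ 0 (mod 3), but the RHS 4 is not — no integer solution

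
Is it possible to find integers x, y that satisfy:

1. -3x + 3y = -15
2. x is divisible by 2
Yes

Take x = 0, y = -5. Substituting into each constraint:
  (1) -3(0) + 3(-5) = -15 ✓
  (2) 0 = 2 × 0, remainder 0 ✓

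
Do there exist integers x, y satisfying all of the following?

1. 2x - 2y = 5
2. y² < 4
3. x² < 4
No

Even the single constraint (2x - 2y = 5) is infeasible over the integers.

  - 2x - 2y = 5: every term on the left is divisible by 2, so the LHS ≡ 0 (mod 2), but the RHS 5 is not — no integer solution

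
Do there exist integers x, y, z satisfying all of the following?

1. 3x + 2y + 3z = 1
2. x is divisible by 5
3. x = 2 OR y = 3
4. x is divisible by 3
No

A contradictory subset is {3x + 2y + 3z = 1, x is divisible by 5, x = 2 OR y = 3}. No integer assignment can satisfy these jointly:

  - 3x + 2y + 3z = 1: is a linear equation tying the variables together
  - x is divisible by 5: restricts x to multiples of 5
  - x = 2 OR y = 3: forces a choice: either x = 2 or y = 3

Split on the disjunction (x = 2 OR y = 3):
  • If x = 2: this contradicts the divisibility constraint — 2 is not a multiple of 5.
  • If y = 3: with y = 3, writing x = 5x', every remaining term of the linear equation is divisible by 3, so the left side is ≡ 0 (mod 3); but the right side -5 ≡ 1 (mod 3). No integers can satisfy it.
Both branches are infeasible, so the system has no integer solution.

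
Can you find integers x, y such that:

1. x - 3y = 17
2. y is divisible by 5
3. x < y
Yes

Take x = -13, y = -10. Substituting into each constraint:
  (1) (-13) - 3(-10) = 17 ✓
  (2) -10 = 5 × -2, remainder 0 ✓
  (3) -13 < -10 ✓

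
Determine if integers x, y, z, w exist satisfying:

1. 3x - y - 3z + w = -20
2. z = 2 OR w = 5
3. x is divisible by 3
Yes

Take x = 0, y = 0, z = 2, w = -14. Substituting into each constraint:
  (1) 3(0) + 0 - 3(2) + (-14) = -20 ✓
  (2) z = 2, target 2 ✓ (first branch holds)
  (3) 0 = 3 × 0, remainder 0 ✓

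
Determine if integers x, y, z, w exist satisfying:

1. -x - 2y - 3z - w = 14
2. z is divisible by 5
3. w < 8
Yes

Take x = 0, y = 0, z = 0, w = -14. Substituting into each constraint:
  (1) 0 - 2(0) - 3(0) + 14 = 14 ✓
  (2) 0 = 5 × 0, remainder 0 ✓
  (3) -14 < 8 ✓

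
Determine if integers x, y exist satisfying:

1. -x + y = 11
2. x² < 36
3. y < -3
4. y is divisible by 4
No

A contradictory subset is {-x + y = 11, x² < 36, y < -3}. No integer assignment can satisfy these jointly:

  - -x + y = 11: is a linear equation tying the variables together
  - x² < 36: restricts x to |x| ≤ 5
  - y < -3: bounds one variable relative to a constant

Range argument: with x ∈ [-5, 5], y ∈ [−∞, -4], the left side of the equation is at most 1, but the right side is 11 > 1. No integer solution exists.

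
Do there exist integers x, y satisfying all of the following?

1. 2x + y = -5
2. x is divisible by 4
Yes

Take x = 0, y = -5. Substituting into each constraint:
  (1) 2(0) + (-5) = -5 ✓
  (2) 0 = 4 × 0, remainder 0 ✓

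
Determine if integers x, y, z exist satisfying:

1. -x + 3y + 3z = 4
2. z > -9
Yes

Take x = -4, y = 0, z = 0. Substituting into each constraint:
  (1) 4 + 3(0) + 3(0) = 4 ✓
  (2) 0 > -9 ✓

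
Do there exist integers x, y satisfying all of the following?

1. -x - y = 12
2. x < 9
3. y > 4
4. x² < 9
No

A contradictory subset is {-x - y = 12, y > 4, x² < 9}. No integer assignment can satisfy these jointly:

  - -x - y = 12: is a linear equation tying the variables together
  - y > 4: bounds one variable relative to a constant
  - x² < 9: restricts x to |x| ≤ 2

Range argument: with x ∈ [-2, 2], y ∈ [5, ∞], the left side of the equation is at most -3, but the right side is 12 > -3. No integer solution exists.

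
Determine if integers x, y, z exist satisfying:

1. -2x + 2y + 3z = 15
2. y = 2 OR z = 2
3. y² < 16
Yes

Take x = -4, y = 2, z = 1. Substituting into each constraint:
  (1) -2(-4) + 2(2) + 3(1) = 15 ✓
  (2) y = 2, target 2 ✓ (first branch holds)
  (3) y² = (2)² = 4, and 4 < 16 ✓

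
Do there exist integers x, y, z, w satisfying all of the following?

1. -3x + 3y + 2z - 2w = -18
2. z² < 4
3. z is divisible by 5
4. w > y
Yes

Take x = 4, y = 0, z = 0, w = 3. Substituting into each constraint:
  (1) -3(4) + 3(0) + 2(0) - 2(3) = -18 ✓
  (2) z² = (0)² = 0, and 0 < 4 ✓
  (3) 0 = 5 × 0, remainder 0 ✓
  (4) 3 > 0 ✓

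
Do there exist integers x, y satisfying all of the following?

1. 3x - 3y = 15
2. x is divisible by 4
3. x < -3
Yes

Take x = -4, y = -9. Substituting into each constraint:
  (1) 3(-4) - 3(-9) = 15 ✓
  (2) -4 = 4 × -1, remainder 0 ✓
  (3) -4 < -3 ✓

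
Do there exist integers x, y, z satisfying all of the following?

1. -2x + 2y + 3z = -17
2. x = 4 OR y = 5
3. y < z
Yes

Take x = 4, y = -3, z = -1. Substituting into each constraint:
  (1) -2(4) + 2(-3) + 3(-1) = -17 ✓
  (2) x = 4, target 4 ✓ (first branch holds)
  (3) -3 < -1 ✓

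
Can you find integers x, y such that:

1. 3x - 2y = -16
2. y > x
Yes

Take x = -14, y = -13. Substituting into each constraint:
  (1) 3(-14) - 2(-13) = -16 ✓
  (2) -13 > -14 ✓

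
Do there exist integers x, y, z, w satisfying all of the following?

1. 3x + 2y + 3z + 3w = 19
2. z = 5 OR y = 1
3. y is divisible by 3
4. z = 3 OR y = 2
No

The full constraint system is jointly infeasible over the integers. Each constraint and what it forces:

  - 3x + 2y + 3z + 3w = 19: is a linear equation tying the variables together
  - z = 5 OR y = 1: forces a choice: either z = 5 or y = 1
  - y is divisible by 3: restricts y to multiples of 3
  - z = 3 OR y = 2: forces a choice: either z = 3 or y = 2

Modular obstruction: writing y = 3y', every remaining term of the linear equation is divisible by 3, so the left side is ≡ 0 (mod 3); but the right side 19 ≡ 1 (mod 3). No integers can satisfy it.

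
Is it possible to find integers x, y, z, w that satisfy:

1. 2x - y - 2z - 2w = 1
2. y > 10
Yes

Take x = 6, y = 11, z = 0, w = 0. Substituting into each constraint:
  (1) 2(6) + (-11) - 2(0) - 2(0) = 1 ✓
  (2) 11 > 10 ✓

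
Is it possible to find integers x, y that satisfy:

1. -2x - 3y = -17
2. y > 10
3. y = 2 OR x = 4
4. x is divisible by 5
No

A contradictory subset is {-2x - 3y = -17, y > 10, y = 2 OR x = 4}. No integer assignment can satisfy these jointly:

  - -2x - 3y = -17: is a linear equation tying the variables together
  - y > 10: bounds one variable relative to a constant
  - y = 2 OR x = 4: forces a choice: either y = 2 or x = 4

Split on the disjunction (y = 2 OR x = 4):
  • If y = 2: this contradicts the bound y ≥ 11.
  • If x = 4: the equation forces y = 3, which contradicts the bound y ≥ 11.
Both branches are infeasible, so the system has no integer solution.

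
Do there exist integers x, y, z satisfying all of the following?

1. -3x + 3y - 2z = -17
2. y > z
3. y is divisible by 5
Yes

Take x = 7, y = 0, z = -2. Substituting into each constraint:
  (1) -3(7) + 3(0) - 2(-2) = -17 ✓
  (2) 0 > -2 ✓
  (3) 0 = 5 × 0, remainder 0 ✓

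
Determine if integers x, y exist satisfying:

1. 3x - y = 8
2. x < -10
Yes

Take x = -11, y = -41. Substituting into each constraint:
  (1) 3(-11) + 41 = 8 ✓
  (2) -11 < -10 ✓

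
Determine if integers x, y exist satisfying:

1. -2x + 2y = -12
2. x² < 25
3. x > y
Yes

Take x = 0, y = -6. Substituting into each constraint:
  (1) -2(0) + 2(-6) = -12 ✓
  (2) x² = (0)² = 0, and 0 < 25 ✓
  (3) 0 > -6 ✓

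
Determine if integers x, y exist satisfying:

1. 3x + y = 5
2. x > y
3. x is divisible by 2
Yes

Take x = 2, y = -1. Substituting into each constraint:
  (1) 3(2) + (-1) = 5 ✓
  (2) 2 > -1 ✓
  (3) 2 = 2 × 1, remainder 0 ✓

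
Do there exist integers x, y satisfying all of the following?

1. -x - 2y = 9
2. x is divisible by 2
No

The full constraint system is jointly infeasible over the integers. Each constraint and what it forces:

  - -x - 2y = 9: is a linear equation tying the variables together
  - x is divisible by 2: restricts x to multiples of 2

Modular obstruction: writing x = 2x', every remaining term of the linear equation is divisible by 2, so the left side is ≡ 0 (mod 2); but the right side 9 ≡ 1 (mod 2). No integers can satisfy it.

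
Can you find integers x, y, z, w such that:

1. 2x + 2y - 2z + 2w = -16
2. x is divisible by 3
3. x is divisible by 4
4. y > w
Yes

Take x = 0, y = 0, z = 7, w = -1. Substituting into each constraint:
  (1) 2(0) + 2(0) - 2(7) + 2(-1) = -16 ✓
  (2) 0 = 3 × 0, remainder 0 ✓
  (3) 0 = 4 × 0, remainder 0 ✓
  (4) 0 > -1 ✓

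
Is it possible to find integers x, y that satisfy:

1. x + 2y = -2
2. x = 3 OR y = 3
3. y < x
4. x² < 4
No

The full constraint system is jointly infeasible over the integers. Each constraint and what it forces:

  - x + 2y = -2: is a linear equation tying the variables together
  - x = 3 OR y = 3: forces a choice: either x = 3 or y = 3
  - y < x: bounds one variable relative to another variable
  - x² < 4: restricts x to |x| ≤ 1

Split on the disjunction (x = 3 OR y = 3):
  • If x = 3: this contradicts x² < 4, which requires |x| ≤ 1.
  • If y = 3: the equation forces x = -8, but x² < 4 requires |x| ≤ 1.
Both branches are infeasible, so the system has no integer solution.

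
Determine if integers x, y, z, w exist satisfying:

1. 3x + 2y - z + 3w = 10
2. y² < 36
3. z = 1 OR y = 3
Yes

Take x = 1, y = 3, z = -1, w = 0. Substituting into each constraint:
  (1) 3(1) + 2(3) + 1 + 3(0) = 10 ✓
  (2) y² = (3)² = 9, and 9 < 36 ✓
  (3) y = 3, target 3 ✓ (second branch holds)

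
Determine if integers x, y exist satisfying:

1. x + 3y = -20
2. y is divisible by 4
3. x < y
Yes

Take x = -20, y = 0. Substituting into each constraint:
  (1) (-20) + 3(0) = -20 ✓
  (2) 0 = 4 × 0, remainder 0 ✓
  (3) -20 < 0 ✓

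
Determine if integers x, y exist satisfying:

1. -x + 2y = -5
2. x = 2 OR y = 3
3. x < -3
No

The full constraint system is jointly infeasible over the integers. Each constraint and what it forces:

  - -x + 2y = -5: is a linear equation tying the variables together
  - x = 2 OR y = 3: forces a choice: either x = 2 or y = 3
  - x < -3: bounds one variable relative to a constant

Split on the disjunction (x = 2 OR y = 3):
  • If x = 2: this contradicts the bound x ≤ -4.
  • If y = 3: the equation forces x = 11, which contradicts the bound x ≤ -4.
Both branches are infeasible, so the system has no integer solution.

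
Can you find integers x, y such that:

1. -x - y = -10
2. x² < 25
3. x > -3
Yes

Take x = 0, y = 10. Substituting into each constraint:
  (1) 0 + (-10) = -10 ✓
  (2) x² = (0)² = 0, and 0 < 25 ✓
  (3) 0 > -3 ✓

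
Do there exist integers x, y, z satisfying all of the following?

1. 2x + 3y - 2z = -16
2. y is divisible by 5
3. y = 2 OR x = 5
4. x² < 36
Yes

Take x = 5, y = 0, z = 13. Substituting into each constraint:
  (1) 2(5) + 3(0) - 2(13) = -16 ✓
  (2) 0 = 5 × 0, remainder 0 ✓
  (3) x = 5, target 5 ✓ (second branch holds)
  (4) x² = (5)² = 25, and 25 < 36 ✓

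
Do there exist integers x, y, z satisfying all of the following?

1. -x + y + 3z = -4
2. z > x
Yes

Take x = 0, y = -7, z = 1. Substituting into each constraint:
  (1) 0 + (-7) + 3(1) = -4 ✓
  (2) 1 > 0 ✓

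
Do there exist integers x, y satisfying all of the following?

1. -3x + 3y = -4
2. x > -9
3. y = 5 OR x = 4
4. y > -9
No

Even the single constraint (-3x + 3y = -4) is infeasible over the integers.

  - -3x + 3y = -4: every term on the left is divisible by 3, so the LHS ≡ 0 (mod 3), but the RHS -4 is not — no integer solution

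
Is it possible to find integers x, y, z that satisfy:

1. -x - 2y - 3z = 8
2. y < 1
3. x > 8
Yes

Take x = 10, y = 0, z = -6. Substituting into each constraint:
  (1) (-10) - 2(0) - 3(-6) = 8 ✓
  (2) 0 < 1 ✓
  (3) 10 > 8 ✓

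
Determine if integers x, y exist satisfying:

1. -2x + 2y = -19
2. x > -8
No

Even the single constraint (-2x + 2y = -19) is infeasible over the integers.

  - -2x + 2y = -19: every term on the left is divisible by 2, so the LHS ≡ 0 (mod 2), but the RHS -19 is not — no integer solution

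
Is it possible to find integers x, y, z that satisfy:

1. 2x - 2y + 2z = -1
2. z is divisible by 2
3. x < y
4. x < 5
No

Even the single constraint (2x - 2y + 2z = -1) is infeasible over the integers.

  - 2x - 2y + 2z = -1: every term on the left is divisible by 2, so the LHS ≡ 0 (mod 2), but the RHS -1 is not — no integer solution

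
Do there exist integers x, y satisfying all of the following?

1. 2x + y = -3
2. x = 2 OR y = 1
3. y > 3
No

The full constraint system is jointly infeasible over the integers. Each constraint and what it forces:

  - 2x + y = -3: is a linear equation tying the variables together
  - x = 2 OR y = 1: forces a choice: either x = 2 or y = 1
  - y > 3: bounds one variable relative to a constant

Split on the disjunction (x = 2 OR y = 1):
  • If x = 2: the equation forces y = -7, which contradicts the bound y ≥ 4.
  • If y = 1: this contradicts the bound y ≥ 4.
Both branches are infeasible, so the system has no integer solution.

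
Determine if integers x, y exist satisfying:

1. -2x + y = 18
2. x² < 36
Yes

Take x = 0, y = 18. Substituting into each constraint:
  (1) -2(0) + 18 = 18 ✓
  (2) x² = (0)² = 0, and 0 < 36 ✓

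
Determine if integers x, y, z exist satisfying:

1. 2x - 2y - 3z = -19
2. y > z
Yes

Take x = -6, y = 2, z = 1. Substituting into each constraint:
  (1) 2(-6) - 2(2) - 3(1) = -19 ✓
  (2) 2 > 1 ✓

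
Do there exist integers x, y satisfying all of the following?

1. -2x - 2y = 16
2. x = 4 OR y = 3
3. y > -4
Yes

Take x = -11, y = 3. Substituting into each constraint:
  (1) -2(-11) - 2(3) = 16 ✓
  (2) y = 3, target 3 ✓ (second branch holds)
  (3) 3 > -4 ✓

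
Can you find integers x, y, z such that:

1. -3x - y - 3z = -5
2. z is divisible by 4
Yes

Take x = 1, y = 2, z = 0. Substituting into each constraint:
  (1) -3(1) + (-2) - 3(0) = -5 ✓
  (2) 0 = 4 × 0, remainder 0 ✓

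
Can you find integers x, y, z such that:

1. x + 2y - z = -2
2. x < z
Yes

Take x = -2, y = 0, z = 0. Substituting into each constraint:
  (1) (-2) + 2(0) + 0 = -2 ✓
  (2) -2 < 0 ✓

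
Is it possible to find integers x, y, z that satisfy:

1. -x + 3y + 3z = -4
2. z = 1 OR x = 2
Yes

Take x = 7, y = 0, z = 1. Substituting into each constraint:
  (1) (-7) + 3(0) + 3(1) = -4 ✓
  (2) z = 1, target 1 ✓ (first branch holds)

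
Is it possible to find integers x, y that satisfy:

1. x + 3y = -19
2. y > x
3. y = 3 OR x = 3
Yes

Take x = -28, y = 3. Substituting into each constraint:
  (1) (-28) + 3(3) = -19 ✓
  (2) 3 > -28 ✓
  (3) y = 3, target 3 ✓ (first branch holds)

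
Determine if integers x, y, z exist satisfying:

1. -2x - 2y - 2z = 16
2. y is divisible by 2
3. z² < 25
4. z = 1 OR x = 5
Yes

Take x = 5, y = -10, z = -3. Substituting into each constraint:
  (1) -2(5) - 2(-10) - 2(-3) = 16 ✓
  (2) -10 = 2 × -5, remainder 0 ✓
  (3) z² = (-3)² = 9, and 9 < 25 ✓
  (4) x = 5, target 5 ✓ (second branch holds)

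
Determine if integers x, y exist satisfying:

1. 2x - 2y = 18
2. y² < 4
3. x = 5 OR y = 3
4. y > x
No

A contradictory subset is {2x - 2y = 18, y > x}. No integer assignment can satisfy these jointly:

  - 2x - 2y = 18: is a linear equation tying the variables together
  - y > x: bounds one variable relative to another variable

From the equation, x − y = 9, i.e. y − x = -9; but y > x requires y − x ≥ 1. Contradiction.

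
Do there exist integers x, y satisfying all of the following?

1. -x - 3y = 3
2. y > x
Yes

Take x = -3, y = 0. Substituting into each constraint:
  (1) 3 - 3(0) = 3 ✓
  (2) 0 > -3 ✓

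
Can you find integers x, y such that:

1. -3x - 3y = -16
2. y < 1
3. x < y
No

Even the single constraint (-3x - 3y = -16) is infeasible over the integers.

  - -3x - 3y = -16: every term on the left is divisible by 3, so the LHS ≡ 0 (mod 3), but the RHS -16 is not — no integer solution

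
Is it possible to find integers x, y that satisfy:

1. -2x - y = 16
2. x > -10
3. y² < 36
Yes

Take x = -8, y = 0. Substituting into each constraint:
  (1) -2(-8) + 0 = 16 ✓
  (2) -8 > -10 ✓
  (3) y² = (0)² = 0, and 0 < 36 ✓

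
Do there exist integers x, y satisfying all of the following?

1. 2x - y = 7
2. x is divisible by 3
Yes

Take x = 0, y = -7. Substituting into each constraint:
  (1) 2(0) + 7 = 7 ✓
  (2) 0 = 3 × 0, remainder 0 ✓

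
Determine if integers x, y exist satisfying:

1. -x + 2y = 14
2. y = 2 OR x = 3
Yes

Take x = -10, y = 2. Substituting into each constraint:
  (1) 10 + 2(2) = 14 ✓
  (2) y = 2, target 2 ✓ (first branch holds)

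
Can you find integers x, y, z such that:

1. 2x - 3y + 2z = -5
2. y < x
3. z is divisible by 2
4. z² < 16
Yes

Take x = 12, y = 11, z = 2. Substituting into each constraint:
  (1) 2(12) - 3(11) + 2(2) = -5 ✓
  (2) 11 < 12 ✓
  (3) 2 = 2 × 1, remainder 0 ✓
  (4) z² = (2)² = 4, and 4 < 16 ✓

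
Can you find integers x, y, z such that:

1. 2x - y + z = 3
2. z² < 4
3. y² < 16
Yes

Take x = 2, y = 1, z = 0. Substituting into each constraint:
  (1) 2(2) + (-1) + 0 = 3 ✓
  (2) z² = (0)² = 0, and 0 < 4 ✓
  (3) y² = (1)² = 1, and 1 < 16 ✓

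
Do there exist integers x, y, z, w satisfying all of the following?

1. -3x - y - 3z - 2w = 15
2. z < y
Yes

Take x = 0, y = 0, z = -1, w = -6. Substituting into each constraint:
  (1) -3(0) + 0 - 3(-1) - 2(-6) = 15 ✓
  (2) -1 < 0 ✓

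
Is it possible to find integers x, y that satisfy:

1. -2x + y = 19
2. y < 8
Yes

Take x = -6, y = 7. Substituting into each constraint:
  (1) -2(-6) + 7 = 19 ✓
  (2) 7 < 8 ✓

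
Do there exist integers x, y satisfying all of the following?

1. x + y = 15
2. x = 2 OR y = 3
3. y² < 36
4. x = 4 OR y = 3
Yes

Take x = 12, y = 3. Substituting into each constraint:
  (1) 12 + 3 = 15 ✓
  (2) y = 3, target 3 ✓ (second branch holds)
  (3) y² = (3)² = 9, and 9 < 36 ✓
  (4) y = 3, target 3 ✓ (second branch holds)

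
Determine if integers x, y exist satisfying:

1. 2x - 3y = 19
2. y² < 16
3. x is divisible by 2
Yes

Take x = 14, y = 3. Substituting into each constraint:
  (1) 2(14) - 3(3) = 19 ✓
  (2) y² = (3)² = 9, and 9 < 16 ✓
  (3) 14 = 2 × 7, remainder 0 ✓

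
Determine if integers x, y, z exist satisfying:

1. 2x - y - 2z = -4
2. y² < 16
Yes

Take x = 0, y = 0, z = 2. Substituting into each constraint:
  (1) 2(0) + 0 - 2(2) = -4 ✓
  (2) y² = (0)² = 0, and 0 < 16 ✓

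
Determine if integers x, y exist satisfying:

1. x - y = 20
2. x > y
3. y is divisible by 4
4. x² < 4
Yes

Take x = 0, y = -20. Substituting into each constraint:
  (1) 0 + 20 = 20 ✓
  (2) 0 > -20 ✓
  (3) -20 = 4 × -5, remainder 0 ✓
  (4) x² = (0)² = 0, and 0 < 4 ✓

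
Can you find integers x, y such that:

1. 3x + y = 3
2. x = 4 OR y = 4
Yes

Take x = 4, y = -9. Substituting into each constraint:
  (1) 3(4) + (-9) = 3 ✓
  (2) x = 4, target 4 ✓ (first branch holds)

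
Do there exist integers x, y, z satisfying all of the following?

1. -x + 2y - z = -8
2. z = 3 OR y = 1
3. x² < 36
Yes

Take x = 0, y = 1, z = 10. Substituting into each constraint:
  (1) 0 + 2(1) + (-10) = -8 ✓
  (2) y = 1, target 1 ✓ (second branch holds)
  (3) x² = (0)² = 0, and 0 < 36 ✓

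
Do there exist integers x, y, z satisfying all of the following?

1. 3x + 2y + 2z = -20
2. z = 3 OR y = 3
Yes

Take x = -8, y = -1, z = 3. Substituting into each constraint:
  (1) 3(-8) + 2(-1) + 2(3) = -20 ✓
  (2) z = 3, target 3 ✓ (first branch holds)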